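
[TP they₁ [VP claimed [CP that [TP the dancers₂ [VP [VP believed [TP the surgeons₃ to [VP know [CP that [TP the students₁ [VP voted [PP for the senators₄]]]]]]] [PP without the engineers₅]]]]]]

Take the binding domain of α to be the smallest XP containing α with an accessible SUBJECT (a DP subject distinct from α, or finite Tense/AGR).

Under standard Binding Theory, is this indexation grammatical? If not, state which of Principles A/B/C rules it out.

Principle C

The two coindexed NPs are *they₁* and *the students₁*.
*the students₁* is an R-expression. Principle C requires it to be free everywhere.
*they₁* c-commands it and carries the same index.
The R-expression is bound → Principle C violation.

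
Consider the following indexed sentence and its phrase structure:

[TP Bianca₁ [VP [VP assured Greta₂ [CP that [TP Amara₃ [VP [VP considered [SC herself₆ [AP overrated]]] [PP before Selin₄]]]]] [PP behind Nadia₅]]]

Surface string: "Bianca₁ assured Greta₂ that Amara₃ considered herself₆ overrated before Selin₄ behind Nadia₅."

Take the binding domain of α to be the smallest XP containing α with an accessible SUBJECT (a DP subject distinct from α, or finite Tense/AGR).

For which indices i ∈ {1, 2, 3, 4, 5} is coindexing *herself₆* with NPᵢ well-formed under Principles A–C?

{3}

*herself* is an anaphor, so Principle A applies: it must be bound in its binding domain.
Binding domain of *herself₆*: the embedded TP, whose subject is Amara₃.
*Bianca₁* c-commands the anaphor but is outside its binding domain → cannot satisfy Principle A.
*Greta₂* c-commands the anaphor but is outside its binding domain → cannot satisfy Principle A.
*Amara₃* c-commands the anaphor within its binding domain → licit binder.
*Selin₄* does not c-command the anaphor → cannot bind it.
*Nadia₅* does not c-command the anaphor → cannot bind it.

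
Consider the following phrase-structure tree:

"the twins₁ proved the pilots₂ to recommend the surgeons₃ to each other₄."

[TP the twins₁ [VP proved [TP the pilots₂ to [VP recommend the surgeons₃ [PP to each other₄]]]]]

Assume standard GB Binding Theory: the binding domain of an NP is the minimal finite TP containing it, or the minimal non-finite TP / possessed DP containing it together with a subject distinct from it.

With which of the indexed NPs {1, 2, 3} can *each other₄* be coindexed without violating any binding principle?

*each other* is an anaphor, so Principle A applies: it must be bound in its binding domain.
Binding domain of *each other₄*: the embedded TP, whose subject is the pilots₂.
*the twins₁* c-commands the anaphor but is outside its binding domain → cannot satisfy Principle A.
*the pilots₂* c-commands the anaphor within its binding domain → licit binder.
*the surgeons₃* c-commands the anaphor within its binding domain → licit binder.

{2, 3}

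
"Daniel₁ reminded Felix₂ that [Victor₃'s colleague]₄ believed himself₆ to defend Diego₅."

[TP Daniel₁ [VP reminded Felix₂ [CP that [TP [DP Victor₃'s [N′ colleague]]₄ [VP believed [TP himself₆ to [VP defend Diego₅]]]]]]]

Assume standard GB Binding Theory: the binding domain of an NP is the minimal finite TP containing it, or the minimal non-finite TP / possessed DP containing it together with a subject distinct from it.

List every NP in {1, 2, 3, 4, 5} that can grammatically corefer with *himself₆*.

{4}

*himself* is an anaphor, so Principle A applies: it must be bound in its binding domain.
Binding domain of *himself₆*: the embedded TP, whose subject is [Victor₃'s colleague]₄.
*Daniel₁* c-commands the anaphor but is outside its binding domain → cannot satisfy Principle A.
*Felix₂* c-commands the anaphor but is outside its binding domain → cannot satisfy Principle A.
*Victor₃* does not c-command the anaphor → cannot bind it.
*[Victor₃'s colleague]₄* c-commands the anaphor within its binding domain → licit binder.
*Diego₅* does not c-command the anaphor → cannot bind it.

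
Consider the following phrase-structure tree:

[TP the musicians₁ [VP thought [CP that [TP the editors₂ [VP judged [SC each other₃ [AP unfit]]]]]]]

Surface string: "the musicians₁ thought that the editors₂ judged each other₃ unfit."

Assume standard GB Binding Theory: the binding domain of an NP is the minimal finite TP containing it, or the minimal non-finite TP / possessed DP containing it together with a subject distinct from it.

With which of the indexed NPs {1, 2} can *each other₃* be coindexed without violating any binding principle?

{2}

*each other* is an anaphor, so Principle A applies: it must be bound in its binding domain.
Binding domain of *each other₃*: the embedded TP, whose subject is the editors₂.
*the musicians₁* c-commands the anaphor but is outside its binding domain → cannot satisfy Principle A.
*the editors₂* c-commands the anaphor within its binding domain → licit binder.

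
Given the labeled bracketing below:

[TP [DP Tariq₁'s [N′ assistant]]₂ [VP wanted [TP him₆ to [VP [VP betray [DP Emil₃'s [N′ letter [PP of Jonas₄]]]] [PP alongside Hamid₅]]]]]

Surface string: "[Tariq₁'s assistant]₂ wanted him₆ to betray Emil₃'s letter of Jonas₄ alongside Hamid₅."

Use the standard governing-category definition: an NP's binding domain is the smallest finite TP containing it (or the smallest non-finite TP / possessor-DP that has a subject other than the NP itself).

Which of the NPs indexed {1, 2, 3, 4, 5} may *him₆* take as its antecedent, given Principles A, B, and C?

*him* is a pronoun, so Principle B applies: it must be free in its binding domain.
Binding domain of *him₆*: the matrix TP, whose subject is [Tariq₁'s assistant]₂.
*Tariq₁* and the pronoun do not c-command one another → neither Principle B nor Principle C is at stake; coindexation permitted.
*[Tariq₁'s assistant]₂* c-commands the pronoun within its binding domain → coindexation would violate Principle B.
*Emil₃*: the pronoun c-commands this R-expression → coindexation would violate Principle C on *Emil₃*.
*Jonas₄*: the pronoun c-commands this R-expression → coindexation would violate Principle C on *Jonas₄*.
*Hamid₅*: the pronoun c-commands this R-expression → coindexation would violate Principle C on *Hamid₅*.

{1}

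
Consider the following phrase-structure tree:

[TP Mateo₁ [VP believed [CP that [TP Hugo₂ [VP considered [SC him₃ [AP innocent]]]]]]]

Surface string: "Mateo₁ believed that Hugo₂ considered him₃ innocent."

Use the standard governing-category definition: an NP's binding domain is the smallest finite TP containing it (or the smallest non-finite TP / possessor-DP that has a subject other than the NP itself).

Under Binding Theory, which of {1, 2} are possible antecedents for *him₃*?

{1}

*him* is a pronoun, so Principle B applies: it must be free in its binding domain.
Binding domain of *him₃*: the embedded TP, whose subject is Hugo₂.
*Mateo₁* c-commands the pronoun but from outside its binding domain, and is not c-commanded by it → coindexation permitted.
*Hugo₂* c-commands the pronoun within its binding domain → coindexation would violate Principle B.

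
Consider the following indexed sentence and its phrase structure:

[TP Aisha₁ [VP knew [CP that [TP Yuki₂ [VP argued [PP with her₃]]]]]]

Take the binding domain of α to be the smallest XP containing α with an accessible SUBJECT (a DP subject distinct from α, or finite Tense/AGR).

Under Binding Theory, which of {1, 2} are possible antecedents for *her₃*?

{1}

*her* is a pronoun, so Principle B applies: it must be free in its binding domain.
Binding domain of *her₃*: the embedded TP, whose subject is Yuki₂.
*Aisha₁* c-commands the pronoun but from outside its binding domain, and is not c-commanded by it → coindexation permitted.
*Yuki₂* c-commands the pronoun within its binding domain → coindexation would violate Principle B.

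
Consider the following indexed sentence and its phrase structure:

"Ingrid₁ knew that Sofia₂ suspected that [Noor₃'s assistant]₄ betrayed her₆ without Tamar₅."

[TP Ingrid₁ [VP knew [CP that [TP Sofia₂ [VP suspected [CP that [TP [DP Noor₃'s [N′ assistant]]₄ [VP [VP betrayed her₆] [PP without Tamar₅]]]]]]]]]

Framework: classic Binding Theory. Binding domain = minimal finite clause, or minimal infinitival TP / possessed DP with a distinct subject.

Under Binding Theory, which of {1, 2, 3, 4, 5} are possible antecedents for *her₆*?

{1, 2, 3, 5}

*her* is a pronoun, so Principle B applies: it must be free in its binding domain.
Binding domain of *her₆*: the embedded TP, whose subject is [Noor₃'s assistant]₄.
*Ingrid₁* c-commands the pronoun but from outside its binding domain, and is not c-commanded by it → coindexation permitted.
*Sofia₂* c-commands the pronoun but from outside its binding domain, and is not c-commanded by it → coindexation permitted.
*Noor₃* and the pronoun do not c-command one another → neither Principle B nor Principle C is at stake; coindexation permitted.
*[Noor₃'s assistant]₄* c-commands the pronoun within its binding domain → coindexation would violate Principle B.
*Tamar₅* and the pronoun do not c-command one another → neither Principle B nor Principle C is at stake; coindexation permitted.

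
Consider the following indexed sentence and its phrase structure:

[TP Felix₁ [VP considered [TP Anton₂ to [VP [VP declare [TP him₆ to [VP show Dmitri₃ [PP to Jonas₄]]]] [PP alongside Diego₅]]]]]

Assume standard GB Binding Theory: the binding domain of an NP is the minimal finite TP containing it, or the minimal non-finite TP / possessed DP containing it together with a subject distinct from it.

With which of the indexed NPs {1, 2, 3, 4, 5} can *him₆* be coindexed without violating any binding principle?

*him* is a pronoun, so Principle B applies: it must be free in its binding domain.
Binding domain of *him₆*: the embedded TP, whose subject is Anton₂.
*Felix₁* c-commands the pronoun but from outside its binding domain, and is not c-commanded by it → coindexation permitted.
*Anton₂* c-commands the pronoun within its binding domain → coindexation would violate Principle B.
*Dmitri₃*: the pronoun c-commands this R-expression → coindexation would violate Principle C on *Dmitri₃*.
*Jonas₄*: the pronoun c-commands this R-expression → coindexation would violate Principle C on *Jonas₄*.
*Diego₅* and the pronoun do not c-command one another → neither Principle B nor Principle C is at stake; coindexation permitted.

{1, 5}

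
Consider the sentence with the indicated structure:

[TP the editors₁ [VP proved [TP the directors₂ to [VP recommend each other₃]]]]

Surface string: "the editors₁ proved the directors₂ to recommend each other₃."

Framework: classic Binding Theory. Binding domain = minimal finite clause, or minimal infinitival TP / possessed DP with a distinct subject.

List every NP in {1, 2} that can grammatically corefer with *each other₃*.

*each other* is an anaphor, so Principle A applies: it must be bound in its binding domain.
Binding domain of *each other₃*: the embedded TP, whose subject is the directors₂.
*the editors₁* c-commands the anaphor but is outside its binding domain → cannot satisfy Principle A.
*the directors₂* c-commands the anaphor within its binding domain → licit binder.

{2}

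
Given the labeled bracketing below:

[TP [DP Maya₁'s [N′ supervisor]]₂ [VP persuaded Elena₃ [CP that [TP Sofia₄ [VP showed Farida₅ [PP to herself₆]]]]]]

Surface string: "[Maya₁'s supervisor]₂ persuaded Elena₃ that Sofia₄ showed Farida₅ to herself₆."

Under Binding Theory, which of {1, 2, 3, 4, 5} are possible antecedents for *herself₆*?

{4, 5}

*herself* is an anaphor, so Principle A applies: it must be bound in its binding domain.
Binding domain of *herself₆*: the embedded TP, whose subject is Sofia₄.
*Maya₁* does not c-command the anaphor → cannot bind it.
*[Maya₁'s supervisor]₂* c-commands the anaphor but is outside its binding domain → cannot satisfy Principle A.
*Elena₃* c-commands the anaphor but is outside its binding domain → cannot satisfy Principle A.
*Sofia₄* c-commands the anaphor within its binding domain → licit binder.
*Farida₅* c-commands the anaphor within its binding domain → licit binder.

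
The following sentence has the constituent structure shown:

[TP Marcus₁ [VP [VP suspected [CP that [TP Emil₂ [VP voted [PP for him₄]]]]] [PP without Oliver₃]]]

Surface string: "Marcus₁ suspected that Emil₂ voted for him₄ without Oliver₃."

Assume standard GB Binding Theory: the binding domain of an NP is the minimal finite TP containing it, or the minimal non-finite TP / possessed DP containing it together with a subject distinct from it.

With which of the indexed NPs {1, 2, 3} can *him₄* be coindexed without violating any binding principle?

{1, 3}

*him* is a pronoun, so Principle B applies: it must be free in its binding domain.
Binding domain of *him₄*: the embedded TP, whose subject is Emil₂.
*Marcus₁* c-commands the pronoun but from outside its binding domain, and is not c-commanded by it → coindexation permitted.
*Emil₂* c-commands the pronoun within its binding domain → coindexation would violate Principle B.
*Oliver₃* and the pronoun do not c-command one another → neither Principle B nor Principle C is at stake; coindexation permitted.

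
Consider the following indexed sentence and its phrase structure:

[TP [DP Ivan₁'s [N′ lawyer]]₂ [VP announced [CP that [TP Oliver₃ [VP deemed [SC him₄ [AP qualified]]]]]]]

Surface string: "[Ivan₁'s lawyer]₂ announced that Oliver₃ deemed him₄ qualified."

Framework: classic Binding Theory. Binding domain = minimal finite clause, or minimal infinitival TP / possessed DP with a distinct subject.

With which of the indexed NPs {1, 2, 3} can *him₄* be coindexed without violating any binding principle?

{1, 2}

*him* is a pronoun, so Principle B applies: it must be free in its binding domain.
Binding domain of *him₄*: the embedded TP, whose subject is Oliver₃.
*Ivan₁* and the pronoun do not c-command one another → neither Principle B nor Principle C is at stake; coindexation permitted.
*[Ivan₁'s lawyer]₂* c-commands the pronoun but from outside its binding domain, and is not c-commanded by it → coindexation permitted.
*Oliver₃* c-commands the pronoun within its binding domain → coindexation would violate Principle B.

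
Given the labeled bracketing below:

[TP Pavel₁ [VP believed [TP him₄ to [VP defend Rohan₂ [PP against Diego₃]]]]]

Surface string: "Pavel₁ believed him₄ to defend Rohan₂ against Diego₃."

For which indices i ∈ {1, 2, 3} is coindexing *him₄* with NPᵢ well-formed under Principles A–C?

*him* is a pronoun, so Principle B applies: it must be free in its binding domain.
Binding domain of *him₄*: the matrix TP, whose subject is Pavel₁.
*Pavel₁* c-commands the pronoun within its binding domain → coindexation would violate Principle B.
*Rohan₂*: the pronoun c-commands this R-expression → coindexation would violate Principle C on *Rohan₂*.
*Diego₃*: the pronoun c-commands this R-expression → coindexation would violate Principle C on *Diego₃*.

none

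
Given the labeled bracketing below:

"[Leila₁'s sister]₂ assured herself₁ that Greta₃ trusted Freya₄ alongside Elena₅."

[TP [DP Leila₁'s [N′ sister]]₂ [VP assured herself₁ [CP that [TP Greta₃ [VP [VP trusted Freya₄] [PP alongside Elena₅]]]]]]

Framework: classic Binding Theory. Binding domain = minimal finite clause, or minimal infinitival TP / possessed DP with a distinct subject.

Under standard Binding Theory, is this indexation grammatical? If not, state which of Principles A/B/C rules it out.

The two coindexed NPs are *Leila₁* and *herself₁*.
*herself₁* is an anaphor. Principle A requires it to be bound within its binding domain — the matrix TP, whose subject is [Leila₁'s sister]₂.
Within that domain it is c-commanded by *[Leila₁'s sister]₂*, which does not share its index.
*Leila₁* does not c-command the anaphor at all.
The anaphor is unbound in its domain → Principle A violation.

Principle A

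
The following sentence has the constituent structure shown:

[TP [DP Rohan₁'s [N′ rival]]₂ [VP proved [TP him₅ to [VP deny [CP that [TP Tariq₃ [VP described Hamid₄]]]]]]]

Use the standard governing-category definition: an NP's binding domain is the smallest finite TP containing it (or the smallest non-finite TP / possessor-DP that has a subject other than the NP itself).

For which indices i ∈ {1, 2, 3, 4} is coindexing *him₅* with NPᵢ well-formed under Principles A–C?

*him* is a pronoun, so Principle B applies: it must be free in its binding domain.
Binding domain of *him₅*: the matrix TP, whose subject is [Rohan₁'s rival]₂.
*Rohan₁* and the pronoun do not c-command one another → neither Principle B nor Principle C is at stake; coindexation permitted.
*[Rohan₁'s rival]₂* c-commands the pronoun within its binding domain → coindexation would violate Principle B.
*Tariq₃*: the pronoun c-commands this R-expression → coindexation would violate Principle C on *Tariq₃*.
*Hamid₄*: the pronoun c-commands this R-expression → coindexation would violate Principle C on *Hamid₄*.

{1}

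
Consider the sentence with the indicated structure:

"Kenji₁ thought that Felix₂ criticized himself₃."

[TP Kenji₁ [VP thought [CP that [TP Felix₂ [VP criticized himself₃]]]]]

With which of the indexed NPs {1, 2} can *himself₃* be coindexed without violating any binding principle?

*himself* is an anaphor, so Principle A applies: it must be bound in its binding domain.
Binding domain of *himself₃*: the embedded TP, whose subject is Felix₂.
*Kenji₁* c-commands the anaphor but is outside its binding domain → cannot satisfy Principle A.
*Felix₂* c-commands the anaphor within its binding domain → licit binder.

{2}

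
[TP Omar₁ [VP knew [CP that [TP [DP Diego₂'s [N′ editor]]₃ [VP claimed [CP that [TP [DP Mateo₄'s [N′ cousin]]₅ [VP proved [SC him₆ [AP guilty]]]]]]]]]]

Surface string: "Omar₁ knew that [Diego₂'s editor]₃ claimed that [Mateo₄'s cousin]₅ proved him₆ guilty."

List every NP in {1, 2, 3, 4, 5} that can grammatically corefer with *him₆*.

*him* is a pronoun, so Principle B applies: it must be free in its binding domain.
Binding domain of *him₆*: the embedded TP, whose subject is [Mateo₄'s cousin]₅.
*Omar₁* c-commands the pronoun but from outside its binding domain, and is not c-commanded by it → coindexation permitted.
*Diego₂* and the pronoun do not c-command one another → neither Principle B nor Principle C is at stake; coindexation permitted.
*[Diego₂'s editor]₃* c-commands the pronoun but from outside its binding domain, and is not c-commanded by it → coindexation permitted.
*Mateo₄* and the pronoun do not c-command one another → neither Principle B nor Principle C is at stake; coindexation permitted.
*[Mateo₄'s cousin]₅* c-commands the pronoun within its binding domain → coindexation would violate Principle B.

{1, 2, 3, 4}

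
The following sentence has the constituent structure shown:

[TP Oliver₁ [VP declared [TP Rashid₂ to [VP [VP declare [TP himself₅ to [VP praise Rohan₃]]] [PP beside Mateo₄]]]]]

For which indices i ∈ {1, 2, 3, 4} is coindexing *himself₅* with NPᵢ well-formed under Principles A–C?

{2}

*himself* is an anaphor, so Principle A applies: it must be bound in its binding domain.
Binding domain of *himself₅*: the embedded TP, whose subject is Rashid₂.
*Oliver₁* c-commands the anaphor but is outside its binding domain → cannot satisfy Principle A.
*Rashid₂* c-commands the anaphor within its binding domain → licit binder.
*Rohan₃* does not c-command the anaphor → cannot bind it.
*Mateo₄* does not c-command the anaphor → cannot bind it.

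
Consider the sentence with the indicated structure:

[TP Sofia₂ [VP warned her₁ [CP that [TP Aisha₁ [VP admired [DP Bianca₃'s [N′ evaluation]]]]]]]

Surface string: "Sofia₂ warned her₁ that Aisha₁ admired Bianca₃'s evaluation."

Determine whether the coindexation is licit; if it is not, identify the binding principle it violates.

Principle C

The two coindexed NPs are *her₁* and *Aisha₁*.
*Aisha₁* is an R-expression. Principle C requires it to be free everywhere.
*her₁* c-commands it and carries the same index.
The R-expression is bound → Principle C violation.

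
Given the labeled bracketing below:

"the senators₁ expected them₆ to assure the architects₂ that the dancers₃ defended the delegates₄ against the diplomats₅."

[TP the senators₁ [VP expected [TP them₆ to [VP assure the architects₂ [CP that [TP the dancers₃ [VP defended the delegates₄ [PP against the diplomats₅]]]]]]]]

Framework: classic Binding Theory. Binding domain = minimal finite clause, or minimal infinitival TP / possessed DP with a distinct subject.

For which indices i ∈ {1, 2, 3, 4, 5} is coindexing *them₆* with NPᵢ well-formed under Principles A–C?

*them* is a pronoun, so Principle B applies: it must be free in its binding domain.
Binding domain of *them₆*: the matrix TP, whose subject is the senators₁.
*the senators₁* c-commands the pronoun within its binding domain → coindexation would violate Principle B.
*the architects₂*: the pronoun c-commands this R-expression → coindexation would violate Principle C on *the architects₂*.
*the dancers₃*: the pronoun c-commands this R-expression → coindexation would violate Principle C on *the dancers₃*.
*the delegates₄*: the pronoun c-commands this R-expression → coindexation would violate Principle C on *the delegates₄*.
*the diplomats₅*: the pronoun c-commands this R-expression → coindexation would violate Principle C on *the diplomats₅*.

none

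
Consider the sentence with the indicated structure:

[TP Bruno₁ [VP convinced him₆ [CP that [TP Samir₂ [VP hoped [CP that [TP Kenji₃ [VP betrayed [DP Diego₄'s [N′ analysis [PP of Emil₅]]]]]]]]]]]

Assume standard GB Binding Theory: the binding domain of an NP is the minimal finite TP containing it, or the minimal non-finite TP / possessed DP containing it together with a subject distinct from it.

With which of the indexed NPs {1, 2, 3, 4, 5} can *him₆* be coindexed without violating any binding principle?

*him* is a pronoun, so Principle B applies: it must be free in its binding domain.
Binding domain of *him₆*: the matrix TP, whose subject is Bruno₁.
*Bruno₁* c-commands the pronoun within its binding domain → coindexation would violate Principle B.
*Samir₂*: the pronoun c-commands this R-expression → coindexation would violate Principle C on *Samir₂*.
*Kenji₃*: the pronoun c-commands this R-expression → coindexation would violate Principle C on *Kenji₃*.
*Diego₄*: the pronoun c-commands this R-expression → coindexation would violate Principle C on *Diego₄*.
*Emil₅*: the pronoun c-commands this R-expression → coindexation would violate Principle C on *Emil₅*.

none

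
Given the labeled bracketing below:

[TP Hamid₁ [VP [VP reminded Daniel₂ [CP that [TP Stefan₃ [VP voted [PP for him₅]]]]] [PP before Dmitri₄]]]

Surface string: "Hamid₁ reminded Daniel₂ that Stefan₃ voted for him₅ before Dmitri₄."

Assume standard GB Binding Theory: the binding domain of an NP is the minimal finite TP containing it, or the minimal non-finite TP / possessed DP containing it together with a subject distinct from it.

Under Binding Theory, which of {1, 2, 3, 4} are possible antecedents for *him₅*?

{1, 2, 4}

*him* is a pronoun, so Principle B applies: it must be free in its binding domain.
Binding domain of *him₅*: the embedded TP, whose subject is Stefan₃.
*Hamid₁* c-commands the pronoun but from outside its binding domain, and is not c-commanded by it → coindexation permitted.
*Daniel₂* c-commands the pronoun but from outside its binding domain, and is not c-commanded by it → coindexation permitted.
*Stefan₃* c-commands the pronoun within its binding domain → coindexation would violate Principle B.
*Dmitri₄* and the pronoun do not c-command one another → neither Principle B nor Principle C is at stake; coindexation permitted.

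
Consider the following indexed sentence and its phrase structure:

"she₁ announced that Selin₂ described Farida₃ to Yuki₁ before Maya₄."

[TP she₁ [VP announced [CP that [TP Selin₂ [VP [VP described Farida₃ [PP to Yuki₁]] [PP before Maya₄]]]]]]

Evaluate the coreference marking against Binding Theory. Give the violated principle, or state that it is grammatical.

Principle C

The two coindexed NPs are *she₁* and *Yuki₁*.
*Yuki₁* is an R-expression. Principle C requires it to be free everywhere.
*she₁* c-commands it and carries the same index.
The R-expression is bound → Principle C violation.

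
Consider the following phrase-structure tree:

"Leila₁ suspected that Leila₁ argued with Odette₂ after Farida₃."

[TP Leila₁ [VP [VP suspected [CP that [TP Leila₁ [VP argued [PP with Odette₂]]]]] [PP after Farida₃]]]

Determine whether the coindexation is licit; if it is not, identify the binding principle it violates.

Principle C

The two coindexed NPs are *Leila₁* (the higher occurrence) and *Leila₁* (the lower occurrence).
*Leila₁* (the lower occurrence) is an R-expression. Principle C requires it to be free everywhere.
*Leila₁* (the higher occurrence) c-commands it and carries the same index.
The R-expression is bound → Principle C violation.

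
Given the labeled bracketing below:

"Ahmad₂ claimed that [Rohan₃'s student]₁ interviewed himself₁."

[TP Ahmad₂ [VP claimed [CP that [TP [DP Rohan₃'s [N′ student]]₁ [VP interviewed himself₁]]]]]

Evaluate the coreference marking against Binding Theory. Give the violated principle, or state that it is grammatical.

grammatical

The two coindexed NPs are *[Rohan₃'s student]₁* and *himself₁*.
*himself₁* is an anaphor; its binding domain is the embedded TP, whose subject is [Rohan₃'s student]₁. *[Rohan₃'s student]₁* c-commands it within that domain and shares its index, so Principle A is satisfied.
*[Rohan₃'s student]₁* is an R-expression; *himself₁* does not c-command it, and no other NP shares its index, so Principle C is satisfied.
All principles are respected.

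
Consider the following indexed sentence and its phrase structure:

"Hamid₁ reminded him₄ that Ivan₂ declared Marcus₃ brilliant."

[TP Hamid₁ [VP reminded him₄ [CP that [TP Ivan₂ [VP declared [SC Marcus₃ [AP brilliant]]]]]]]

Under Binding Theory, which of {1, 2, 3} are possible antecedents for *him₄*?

none

*him* is a pronoun, so Principle B applies: it must be free in its binding domain.
Binding domain of *him₄*: the matrix TP, whose subject is Hamid₁.
*Hamid₁* c-commands the pronoun within its binding domain → coindexation would violate Principle B.
*Ivan₂*: the pronoun c-commands this R-expression → coindexation would violate Principle C on *Ivan₂*.
*Marcus₃*: the pronoun c-commands this R-expression → coindexation would violate Principle C on *Marcus₃*.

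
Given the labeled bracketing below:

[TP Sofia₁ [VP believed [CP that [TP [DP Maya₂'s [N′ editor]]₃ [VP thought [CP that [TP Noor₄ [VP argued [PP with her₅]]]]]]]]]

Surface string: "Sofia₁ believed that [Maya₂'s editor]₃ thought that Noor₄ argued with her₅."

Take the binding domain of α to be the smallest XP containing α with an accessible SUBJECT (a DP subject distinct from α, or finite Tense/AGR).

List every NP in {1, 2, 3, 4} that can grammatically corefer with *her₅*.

{1, 2, 3}

*her* is a pronoun, so Principle B applies: it must be free in its binding domain.
Binding domain of *her₅*: the embedded TP, whose subject is Noor₄.
*Sofia₁* c-commands the pronoun but from outside its binding domain, and is not c-commanded by it → coindexation permitted.
*Maya₂* and the pronoun do not c-command one another → neither Principle B nor Principle C is at stake; coindexation permitted.
*[Maya₂'s editor]₃* c-commands the pronoun but from outside its binding domain, and is not c-commanded by it → coindexation permitted.
*Noor₄* c-commands the pronoun within its binding domain → coindexation would violate Principle B.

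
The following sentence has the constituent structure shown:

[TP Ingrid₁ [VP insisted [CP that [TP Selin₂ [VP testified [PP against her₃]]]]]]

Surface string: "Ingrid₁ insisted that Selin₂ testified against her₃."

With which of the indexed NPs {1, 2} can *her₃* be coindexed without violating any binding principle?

*her* is a pronoun, so Principle B applies: it must be free in its binding domain.
Binding domain of *her₃*: the embedded TP, whose subject is Selin₂.
*Ingrid₁* c-commands the pronoun but from outside its binding domain, and is not c-commanded by it → coindexation permitted.
*Selin₂* c-commands the pronoun within its binding domain → coindexation would violate Principle B.

{1}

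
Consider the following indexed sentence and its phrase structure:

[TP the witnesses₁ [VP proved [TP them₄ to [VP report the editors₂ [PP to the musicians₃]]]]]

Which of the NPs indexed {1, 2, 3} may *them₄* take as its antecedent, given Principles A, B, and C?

none

*them* is a pronoun, so Principle B applies: it must be free in its binding domain.
Binding domain of *them₄*: the matrix TP, whose subject is the witnesses₁.
*the witnesses₁* c-commands the pronoun within its binding domain → coindexation would violate Principle B.
*the editors₂*: the pronoun c-commands this R-expression → coindexation would violate Principle C on *the editors₂*.
*the musicians₃*: the pronoun c-commands this R-expression → coindexation would violate Principle C on *the musicians₃*.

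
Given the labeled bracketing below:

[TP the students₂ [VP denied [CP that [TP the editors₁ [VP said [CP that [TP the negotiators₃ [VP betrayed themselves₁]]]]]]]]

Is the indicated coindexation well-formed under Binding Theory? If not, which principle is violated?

The two coindexed NPs are *the editors₁* and *themselves₁*.
*themselves₁* is an anaphor. Principle A requires it to be bound within its binding domain — the embedded TP, whose subject is the negotiators₃.
Within that domain it is c-commanded by *the negotiators₃*, which does not share its index.
*the editors₁* does c-command the anaphor, but from outside its binding domain.
The anaphor is unbound in its domain → Principle A violation.

Principle A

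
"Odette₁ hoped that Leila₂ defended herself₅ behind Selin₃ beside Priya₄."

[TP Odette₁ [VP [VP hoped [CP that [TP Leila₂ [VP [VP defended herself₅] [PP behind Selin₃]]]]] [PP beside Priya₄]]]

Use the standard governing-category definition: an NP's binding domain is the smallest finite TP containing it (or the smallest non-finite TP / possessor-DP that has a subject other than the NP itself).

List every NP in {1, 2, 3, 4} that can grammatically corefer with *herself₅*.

{2}

*herself* is an anaphor, so Principle A applies: it must be bound in its binding domain.
Binding domain of *herself₅*: the embedded TP, whose subject is Leila₂.
*Odette₁* c-commands the anaphor but is outside its binding domain → cannot satisfy Principle A.
*Leila₂* c-commands the anaphor within its binding domain → licit binder.
*Selin₃* does not c-command the anaphor → cannot bind it.
*Priya₄* does not c-command the anaphor → cannot bind it.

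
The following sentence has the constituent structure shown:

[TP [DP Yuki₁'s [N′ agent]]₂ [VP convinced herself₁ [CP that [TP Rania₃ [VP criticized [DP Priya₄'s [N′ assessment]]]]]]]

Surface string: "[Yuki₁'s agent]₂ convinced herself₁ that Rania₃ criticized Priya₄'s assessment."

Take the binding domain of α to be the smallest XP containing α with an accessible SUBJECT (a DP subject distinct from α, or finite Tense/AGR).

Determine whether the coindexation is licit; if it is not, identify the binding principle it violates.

The two coindexed NPs are *Yuki₁* and *herself₁*.
*herself₁* is an anaphor. Principle A requires it to be bound within its binding domain — the matrix TP, whose subject is [Yuki₁'s agent]₂.
Within that domain it is c-commanded by *[Yuki₁'s agent]₂*, which does not share its index.
*Yuki₁* does not c-command the anaphor at all.
The anaphor is unbound in its domain → Principle A violation.

Principle A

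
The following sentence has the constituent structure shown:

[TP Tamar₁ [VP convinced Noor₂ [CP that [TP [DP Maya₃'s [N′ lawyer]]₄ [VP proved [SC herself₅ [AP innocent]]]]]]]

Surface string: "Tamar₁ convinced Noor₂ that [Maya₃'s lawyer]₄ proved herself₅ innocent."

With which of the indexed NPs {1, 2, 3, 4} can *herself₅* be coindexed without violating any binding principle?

*herself* is an anaphor, so Principle A applies: it must be bound in its binding domain.
Binding domain of *herself₅*: the embedded TP, whose subject is [Maya₃'s lawyer]₄.
*Tamar₁* c-commands the anaphor but is outside its binding domain → cannot satisfy Principle A.
*Noor₂* c-commands the anaphor but is outside its binding domain → cannot satisfy Principle A.
*Maya₃* does not c-command the anaphor → cannot bind it.
*[Maya₃'s lawyer]₄* c-commands the anaphor within its binding domain → licit binder.

{4}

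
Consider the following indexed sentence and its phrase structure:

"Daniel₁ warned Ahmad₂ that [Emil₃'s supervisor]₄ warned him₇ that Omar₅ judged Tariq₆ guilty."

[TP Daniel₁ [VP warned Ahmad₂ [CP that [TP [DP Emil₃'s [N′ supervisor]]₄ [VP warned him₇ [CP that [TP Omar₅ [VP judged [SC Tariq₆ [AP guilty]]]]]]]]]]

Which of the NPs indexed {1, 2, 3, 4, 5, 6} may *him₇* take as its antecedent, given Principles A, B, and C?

{1, 2, 3}

*him* is a pronoun, so Principle B applies: it must be free in its binding domain.
Binding domain of *him₇*: the embedded TP, whose subject is [Emil₃'s supervisor]₄.
*Daniel₁* c-commands the pronoun but from outside its binding domain, and is not c-commanded by it → coindexation permitted.
*Ahmad₂* c-commands the pronoun but from outside its binding domain, and is not c-commanded by it → coindexation permitted.
*Emil₃* and the pronoun do not c-command one another → neither Principle B nor Principle C is at stake; coindexation permitted.
*[Emil₃'s supervisor]₄* c-commands the pronoun within its binding domain → coindexation would violate Principle B.
*Omar₅*: the pronoun c-commands this R-expression → coindexation would violate Principle C on *Omar₅*.
*Tariq₆*: the pronoun c-commands this R-expression → coindexation would violate Principle C on *Tariq₆*.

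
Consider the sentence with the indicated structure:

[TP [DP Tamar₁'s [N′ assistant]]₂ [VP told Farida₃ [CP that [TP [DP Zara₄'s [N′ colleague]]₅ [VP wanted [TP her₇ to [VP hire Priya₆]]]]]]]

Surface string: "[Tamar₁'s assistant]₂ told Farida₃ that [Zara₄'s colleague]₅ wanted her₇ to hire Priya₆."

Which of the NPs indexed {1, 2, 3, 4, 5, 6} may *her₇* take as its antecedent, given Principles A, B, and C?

*her* is a pronoun, so Principle B applies: it must be free in its binding domain.
Binding domain of *her₇*: the embedded TP, whose subject is [Zara₄'s colleague]₅.
*Tamar₁* and the pronoun do not c-command one another → neither Principle B nor Principle C is at stake; coindexation permitted.
*[Tamar₁'s assistant]₂* c-commands the pronoun but from outside its binding domain, and is not c-commanded by it → coindexation permitted.
*Farida₃* c-commands the pronoun but from outside its binding domain, and is not c-commanded by it → coindexation permitted.
*Zara₄* and the pronoun do not c-command one another → neither Principle B nor Principle C is at stake; coindexation permitted.
*[Zara₄'s colleague]₅* c-commands the pronoun within its binding domain → coindexation would violate Principle B.
*Priya₆*: the pronoun c-commands this R-expression → coindexation would violate Principle C on *Priya₆*.

{1, 2, 3, 4}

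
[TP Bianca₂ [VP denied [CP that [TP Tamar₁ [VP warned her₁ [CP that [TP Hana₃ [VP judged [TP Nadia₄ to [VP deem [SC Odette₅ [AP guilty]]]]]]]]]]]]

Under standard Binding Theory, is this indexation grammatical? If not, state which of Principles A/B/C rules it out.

The two coindexed NPs are *Tamar₁* and *her₁*.
*her₁* is a pronoun. Its binding domain is the embedded TP, whose subject is Tamar₁.
*Tamar₁* c-commands it within that domain and carries the same index.
The pronoun is locally bound → Principle B violation.

Principle B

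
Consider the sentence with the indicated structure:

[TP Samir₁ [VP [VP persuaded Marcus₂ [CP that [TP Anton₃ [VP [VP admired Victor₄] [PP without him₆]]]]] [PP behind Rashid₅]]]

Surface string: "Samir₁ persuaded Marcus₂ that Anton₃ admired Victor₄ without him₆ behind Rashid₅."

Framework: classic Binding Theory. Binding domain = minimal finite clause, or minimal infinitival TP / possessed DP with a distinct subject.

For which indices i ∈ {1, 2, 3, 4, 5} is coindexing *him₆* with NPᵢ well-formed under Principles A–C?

*him* is a pronoun, so Principle B applies: it must be free in its binding domain.
Binding domain of *him₆*: the embedded TP, whose subject is Anton₃.
*Samir₁* c-commands the pronoun but from outside its binding domain, and is not c-commanded by it → coindexation permitted.
*Marcus₂* c-commands the pronoun but from outside its binding domain, and is not c-commanded by it → coindexation permitted.
*Anton₃* c-commands the pronoun within its binding domain → coindexation would violate Principle B.
*Victor₄* and the pronoun do not c-command one another → neither Principle B nor Principle C is at stake; coindexation permitted.
*Rashid₅* and the pronoun do not c-command one another → neither Principle B nor Principle C is at stake; coindexation permitted.

{1, 2, 4, 5}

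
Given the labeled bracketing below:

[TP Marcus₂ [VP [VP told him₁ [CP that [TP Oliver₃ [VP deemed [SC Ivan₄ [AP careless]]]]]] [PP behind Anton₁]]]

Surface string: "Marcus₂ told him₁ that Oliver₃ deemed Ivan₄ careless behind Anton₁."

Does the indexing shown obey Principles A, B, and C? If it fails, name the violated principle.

grammatical

The two coindexed NPs are *Anton₁* and *him₁*.
*him₁* is a pronoun; its binding domain is the matrix TP, whose subject is Marcus₂. Within that domain it is c-commanded only by *Marcus₂*, which carries a different index — the pronoun is free locally, so Principle B holds.
*Anton₁* is an R-expression; *him₁* does not c-command it, and no other NP shares its index, so Principle C is satisfied.
All principles are respected.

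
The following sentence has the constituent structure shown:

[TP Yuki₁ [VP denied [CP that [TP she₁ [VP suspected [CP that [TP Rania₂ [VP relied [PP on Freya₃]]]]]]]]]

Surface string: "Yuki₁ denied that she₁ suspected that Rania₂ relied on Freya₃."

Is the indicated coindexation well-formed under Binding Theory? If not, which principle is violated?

The two coindexed NPs are *Yuki₁* and *she₁*.
*she₁* is a pronoun; nothing c-commands it within its binding domain (the embedded TP.), so Principle B holds trivially.
*Yuki₁* is an R-expression; *she₁* does not c-command it, and no other NP shares its index, so Principle C is satisfied.
All principles are respected.

grammatical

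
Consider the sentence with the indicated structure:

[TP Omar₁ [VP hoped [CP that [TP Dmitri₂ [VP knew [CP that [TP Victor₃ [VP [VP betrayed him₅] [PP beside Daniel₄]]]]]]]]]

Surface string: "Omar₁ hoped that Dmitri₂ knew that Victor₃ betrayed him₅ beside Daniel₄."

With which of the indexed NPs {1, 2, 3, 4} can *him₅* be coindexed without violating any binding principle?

*him* is a pronoun, so Principle B applies: it must be free in its binding domain.
Binding domain of *him₅*: the embedded TP, whose subject is Victor₃.
*Omar₁* c-commands the pronoun but from outside its binding domain, and is not c-commanded by it → coindexation permitted.
*Dmitri₂* c-commands the pronoun but from outside its binding domain, and is not c-commanded by it → coindexation permitted.
*Victor₃* c-commands the pronoun within its binding domain → coindexation would violate Principle B.
*Daniel₄* and the pronoun do not c-command one another → neither Principle B nor Principle C is at stake; coindexation permitted.

{1, 2, 4}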